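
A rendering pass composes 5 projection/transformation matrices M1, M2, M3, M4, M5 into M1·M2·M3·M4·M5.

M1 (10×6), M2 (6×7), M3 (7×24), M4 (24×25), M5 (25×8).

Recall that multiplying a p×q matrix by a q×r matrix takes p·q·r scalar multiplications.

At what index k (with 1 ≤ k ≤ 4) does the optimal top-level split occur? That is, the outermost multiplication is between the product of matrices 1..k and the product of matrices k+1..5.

Adjacent pairs: M1M2 = 10·6·7 = 420; M2M3 = 6·7·24 = 1008; M3M4 = 7·24·25 = 4200; M4M5 = 24·25·8 = 4800.
Length 3: M1..M3: k=1: 0+1008+10·6·24=2448; k=2: 420+0+10·7·24=2100 → min 2100 | M2..M4: k=2: 0+4200+6·7·25=5250; k=3: 1008+0+6·24·25=4608 → min 4608 | M3..M5: k=3: 0+4800+7·24·8=6144; k=4: 4200+0+7·25·8=5600 → min 5600.
Length 4: M1..M4: k=1: 0+4608+10·6·25=6108; k=2: 420+4200+10·7·25=6370; k=3: 2100+0+10·24·25=8100 → min 6108 | M2..M5: k=2: 0+5600+6·7·8=5936; k=3: 1008+4800+6·24·8=6960; k=4: 4608+0+6·25·8=5808 → min 5808.
Top-level splits: k=1: (M1..M1)·(M2..M5) → 0+5808+10·6·8 = 6288; k=2: (M1..M2)·(M3..M5) → 420+5600+10·7·8 = 6580; k=3: (M1..M3)·(M4..M5) → 2100+4800+10·24·8 = 8820; k=4: (M1..M4)·(M5..M5) → 6108+0+10·25·8 = 8108.
Best split is after M1, i.e. k = 1.

1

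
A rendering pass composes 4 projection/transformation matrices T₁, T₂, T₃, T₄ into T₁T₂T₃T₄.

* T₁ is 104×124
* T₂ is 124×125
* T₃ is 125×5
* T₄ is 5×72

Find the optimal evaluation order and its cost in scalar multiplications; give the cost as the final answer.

179420

Adjacent pairs: T₁T₂ = 104·124·125 = 1612000; T₂T₃ = 124·125·5 = 77500; T₃T₄ = 125·5·72 = 45000.
Length 3: T₁..T₃: k=1: 0+77500+104·124·5=141980; k=2: 1612000+0+104·125·5=1677000 → min 141980 | T₂..T₄: k=2: 0+45000+124·125·72=1161000; k=3: 77500+0+124·5·72=122140 → min 122140.
Length 4: T₁..T₄: k=1: 0+122140+104·124·72=1050652; k=2: 1612000+45000+104·125·72=2593000; k=3: 141980+0+104·5·72=179420 → min 179420.
Optimal parenthesization: ((T₁(T₂T₃))T₄) with cost 179420.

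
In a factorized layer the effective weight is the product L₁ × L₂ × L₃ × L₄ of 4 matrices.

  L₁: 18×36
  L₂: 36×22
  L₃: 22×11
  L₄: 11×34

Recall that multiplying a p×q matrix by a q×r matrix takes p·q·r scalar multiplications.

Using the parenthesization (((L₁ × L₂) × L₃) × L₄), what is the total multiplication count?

(L₁ × L₂): 18×36 by 36×22 → 18×22, cost 18·36·22 = 14256
((L₁ × L₂) × L₃): 18×22 by 22×11 → 18×11, cost 18·22·11 = 4356; cumulative 18612
(((L₁ × L₂) × L₃) × L₄): 18×11 by 11×34 → 18×34, cost 18·11·34 = 6732; cumulative 25344
Total: 25344 scalar multiplications.

25344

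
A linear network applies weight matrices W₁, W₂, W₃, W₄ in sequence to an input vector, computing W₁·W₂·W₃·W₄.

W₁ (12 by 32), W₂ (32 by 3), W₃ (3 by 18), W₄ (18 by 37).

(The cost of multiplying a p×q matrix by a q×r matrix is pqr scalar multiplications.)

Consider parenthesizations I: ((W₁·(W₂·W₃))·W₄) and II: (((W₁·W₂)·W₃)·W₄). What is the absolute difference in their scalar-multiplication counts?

Order I = ((W₁·(W₂·W₃))·W₄): (W₂·W₃): 32×3 by 3×18 → 32×18, cost 32·3·18 = 1728; (W₁·(W₂·W₃)): 12×32 by 32×18 → 12×18, cost 12·32·18 = 6912; cumulative 8640; ((W₁·(W₂·W₃))·W₄): 12×18 by 18×37 → 12×37, cost 12·18·37 = 7992; cumulative 16632. Total 16632.
Order II = (((W₁·W₂)·W₃)·W₄): (W₁·W₂): 12×32 by 32×3 → 12×3, cost 12·32·3 = 1152; ((W₁·W₂)·W₃): 12×3 by 3×18 → 12×18, cost 12·3·18 = 648; cumulative 1800; (((W₁·W₂)·W₃)·W₄): 12×18 by 18×37 → 12×37, cost 12·18·37 = 7992; cumulative 9792. Total 9792.
Difference: |16632 − 9792| = 6840.

6840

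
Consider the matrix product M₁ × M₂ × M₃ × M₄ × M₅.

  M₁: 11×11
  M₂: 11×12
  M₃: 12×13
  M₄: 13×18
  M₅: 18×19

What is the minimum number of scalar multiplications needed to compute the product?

9504

Adjacent pairs: M₁M₂ = 11·11·12 = 1452; M₂M₃ = 11·12·13 = 1716; M₃M₄ = 12·13·18 = 2808; M₄M₅ = 13·18·19 = 4446.
Length 3: M₁..M₃: k=1: 0+1716+11·11·13=3289; k=2: 1452+0+11·12·13=3168 → min 3168 | M₂..M₄: k=2: 0+2808+11·12·18=5184; k=3: 1716+0+11·13·18=4290 → min 4290 | M₃..M₅: k=3: 0+4446+12·13·19=7410; k=4: 2808+0+12·18·19=6912 → min 6912.
Length 4: M₁..M₄: k=1: 0+4290+11·11·18=6468; k=2: 1452+2808+11·12·18=6636; k=3: 3168+0+11·13·18=5742 → min 5742 | M₂..M₅: k=2: 0+6912+11·12·19=9420; k=3: 1716+4446+11·13·19=8879; k=4: 4290+0+11·18·19=8052 → min 8052.
Length 5: M₁..M₅: k=1: 0+8052+11·11·19=10351; k=2: 1452+6912+11·12·19=10872; k=3: 3168+4446+11·13·19=10331; k=4: 5742+0+11·18·19=9504 → min 9504.
Optimal order: ((((M₁ × M₂) × M₃) × M₄) × M₅) with cost 9504.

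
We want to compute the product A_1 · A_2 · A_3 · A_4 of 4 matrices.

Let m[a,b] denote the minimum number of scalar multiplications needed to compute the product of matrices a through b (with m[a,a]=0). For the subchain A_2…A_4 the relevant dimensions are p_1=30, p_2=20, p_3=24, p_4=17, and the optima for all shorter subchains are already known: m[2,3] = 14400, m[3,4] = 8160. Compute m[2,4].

18360

m[2,4] = min over k∈[2,3] of m[2,k]+m[k+1,4]+p_{1}·p_k·p_{4}.
k=2: 0 + 8160 + 30·20·17 = 18360; k=3: 14400 + 0 + 30·24·17 = 26640.
Minimum: 18360 at k=2.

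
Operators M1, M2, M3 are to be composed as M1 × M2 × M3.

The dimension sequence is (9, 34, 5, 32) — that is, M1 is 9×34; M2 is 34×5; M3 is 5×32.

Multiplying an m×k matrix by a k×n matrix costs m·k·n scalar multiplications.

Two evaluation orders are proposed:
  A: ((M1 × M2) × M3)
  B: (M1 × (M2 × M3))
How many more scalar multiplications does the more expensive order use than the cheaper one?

Order A = ((M1 × M2) × M3): (M1 × M2): 9×34 by 34×5 → 9×5, cost 9·34·5 = 1530; ((M1 × M2) × M3): 9×5 by 5×32 → 9×32, cost 9·5·32 = 1440; cumulative 2970. Total 2970.
Order B = (M1 × (M2 × M3)): (M2 × M3): 34×5 by 5×32 → 34×32, cost 34·5·32 = 5440; (M1 × (M2 × M3)): 9×34 by 34×32 → 9×32, cost 9·34·32 = 9792; cumulative 15232. Total 15232.
Difference: |2970 − 15232| = 12262.

12262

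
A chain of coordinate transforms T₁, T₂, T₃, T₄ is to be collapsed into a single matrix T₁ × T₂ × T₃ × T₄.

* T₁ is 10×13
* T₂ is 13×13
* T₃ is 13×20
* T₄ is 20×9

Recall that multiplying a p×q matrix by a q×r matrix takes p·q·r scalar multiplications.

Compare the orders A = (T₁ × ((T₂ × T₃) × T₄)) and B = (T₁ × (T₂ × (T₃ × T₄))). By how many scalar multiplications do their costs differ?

1859

Order A = (T₁ × ((T₂ × T₃) × T₄)): (T₂ × T₃): 13×13 by 13×20 → 13×20, cost 13·13·20 = 3380; ((T₂ × T₃) × T₄): 13×20 by 20×9 → 13×9, cost 13·20·9 = 2340; cumulative 5720; (T₁ × ((T₂ × T₃) × T₄)): 10×13 by 13×9 → 10×9, cost 10·13·9 = 1170; cumulative 6890. Total 6890.
Order B = (T₁ × (T₂ × (T₃ × T₄))): (T₃ × T₄): 13×20 by 20×9 → 13×9, cost 13·20·9 = 2340; (T₂ × (T₃ × T₄)): 13×13 by 13×9 → 13×9, cost 13·13·9 = 1521; cumulative 3861; (T₁ × (T₂ × (T₃ × T₄))): 10×13 by 13×9 → 10×9, cost 10·13·9 = 1170; cumulative 5031. Total 5031.
Difference: |6890 − 5031| = 1859.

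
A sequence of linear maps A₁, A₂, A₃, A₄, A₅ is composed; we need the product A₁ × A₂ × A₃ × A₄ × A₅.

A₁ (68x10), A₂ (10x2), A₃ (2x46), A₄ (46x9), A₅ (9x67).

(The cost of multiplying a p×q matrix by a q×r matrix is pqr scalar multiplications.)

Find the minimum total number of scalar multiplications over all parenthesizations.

Adjacent pairs: A₁A₂ = 68·10·2 = 1360; A₂A₃ = 10·2·46 = 920; A₃A₄ = 2·46·9 = 828; A₄A₅ = 46·9·67 = 27738.
Length 3: A₁..A₃: k=1: 0+920+68·10·46=32200; k=2: 1360+0+68·2·46=7616 → min 7616 | A₂..A₄: k=2: 0+828+10·2·9=1008; k=3: 920+0+10·46·9=5060 → min 1008 | A₃..A₅: k=3: 0+27738+2·46·67=33902; k=4: 828+0+2·9·67=2034 → min 2034.
Length 4: A₁..A₄: k=1: 0+1008+68·10·9=7128; k=2: 1360+828+68·2·9=3412; k=3: 7616+0+68·46·9=35768 → min 3412 | A₂..A₅: k=2: 0+2034+10·2·67=3374; k=3: 920+27738+10·46·67=59478; k=4: 1008+0+10·9·67=7038 → min 3374.
Length 5: A₁..A₅: k=1: 0+3374+68·10·67=48934; k=2: 1360+2034+68·2·67=12506; k=3: 7616+27738+68·46·67=244930; k=4: 3412+0+68·9·67=44416 → min 12506.
Optimal order: ((A₁ × A₂) × ((A₃ × A₄) × A₅)) with cost 12506.

12506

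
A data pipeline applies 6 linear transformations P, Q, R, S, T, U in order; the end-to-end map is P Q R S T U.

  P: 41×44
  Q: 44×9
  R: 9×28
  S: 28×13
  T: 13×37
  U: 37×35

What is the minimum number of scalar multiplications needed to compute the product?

48411

Adjacent pairs: PQ = 41·44·9 = 16236; QR = 44·9·28 = 11088; RS = 9·28·13 = 3276; ST = 28·13·37 = 13468; TU = 13·37·35 = 16835.
Length 3: P..R: k=1: 0+11088+41·44·28=61600; k=2: 16236+0+41·9·28=26568 → min 26568 | Q..S: k=2: 0+3276+44·9·13=8424; k=3: 11088+0+44·28·13=27104 → min 8424 | R..T: k=3: 0+13468+9·28·37=22792; k=4: 3276+0+9·13·37=7605 → min 7605 | S..U: k=4: 0+16835+28·13·35=29575; k=5: 13468+0+28·37·35=49728 → min 29575.
Length 4: P..S: k=1: 0+8424+41·44·13=31876; k=2: 16236+3276+41·9·13=24309; k=3: 26568+0+41·28·13=41492 → min 24309 | Q..T: k=2: 0+7605+44·9·37=22257; k=3: 11088+13468+44·28·37=70140; k=4: 8424+0+44·13·37=29588 → min 22257 | R..U: k=3: 0+29575+9·28·35=38395; k=4: 3276+16835+9·13·35=24206; k=5: 7605+0+9·37·35=19260 → min 19260.
Length 5: P..T: k=1: 0+22257+41·44·37=89005; k=2: 16236+7605+41·9·37=37494; k=3: 26568+13468+41·28·37=82512; k=4: 24309+0+41·13·37=44030 → min 37494 | Q..U: k=2: 0+19260+44·9·35=33120; k=3: 11088+29575+44·28·35=83783; k=4: 8424+16835+44·13·35=45279; k=5: 22257+0+44·37·35=79237 → min 33120.
Length 6: P..U: k=1: 0+33120+41·44·35=96260; k=2: 16236+19260+41·9·35=48411; k=3: 26568+29575+41·28·35=96323; k=4: 24309+16835+41·13·35=59799; k=5: 37494+0+41·37·35=90589 → min 48411.
Optimal order: ((P Q) (((R S) T) U)) with cost 48411.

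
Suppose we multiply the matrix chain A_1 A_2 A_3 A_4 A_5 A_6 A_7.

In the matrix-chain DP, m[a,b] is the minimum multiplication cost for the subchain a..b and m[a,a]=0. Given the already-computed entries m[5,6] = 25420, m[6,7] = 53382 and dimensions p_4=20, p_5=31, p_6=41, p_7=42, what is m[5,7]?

59860

m[5,7] = min over k∈[5,6] of m[5,k]+m[k+1,7]+p_{4}·p_k·p_{7}.
k=5: 0 + 53382 + 20·31·42 = 79422; k=6: 25420 + 0 + 20·41·42 = 59860.
Minimum: 59860 at k=6.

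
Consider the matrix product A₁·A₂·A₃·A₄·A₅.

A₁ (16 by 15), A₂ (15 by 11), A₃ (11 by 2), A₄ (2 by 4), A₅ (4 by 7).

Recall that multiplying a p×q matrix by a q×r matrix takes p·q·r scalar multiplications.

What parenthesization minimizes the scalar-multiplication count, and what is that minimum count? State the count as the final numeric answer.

Adjacent pairs: A₁A₂ = 16·15·11 = 2640; A₂A₃ = 15·11·2 = 330; A₃A₄ = 11·2·4 = 88; A₄A₅ = 2·4·7 = 56.
Length 3: A₁..A₃: k=1: 0+330+16·15·2=810; k=2: 2640+0+16·11·2=2992 → min 810 | A₂..A₄: k=2: 0+88+15·11·4=748; k=3: 330+0+15·2·4=450 → min 450 | A₃..A₅: k=3: 0+56+11·2·7=210; k=4: 88+0+11·4·7=396 → min 210.
Length 4: A₁..A₄: k=1: 0+450+16·15·4=1410; k=2: 2640+88+16·11·4=3432; k=3: 810+0+16·2·4=938 → min 938 | A₂..A₅: k=2: 0+210+15·11·7=1365; k=3: 330+56+15·2·7=596; k=4: 450+0+15·4·7=870 → min 596.
Length 5: A₁..A₅: k=1: 0+596+16·15·7=2276; k=2: 2640+210+16·11·7=4082; k=3: 810+56+16·2·7=1090; k=4: 938+0+16·4·7=1386 → min 1090.
Optimal parenthesization: ((A₁·(A₂·A₃))·(A₄·A₅)) with cost 1090.

1090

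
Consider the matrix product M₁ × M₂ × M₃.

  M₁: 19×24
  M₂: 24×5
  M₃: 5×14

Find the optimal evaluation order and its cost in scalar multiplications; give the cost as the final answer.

(M₁ × (M₂ × M₃)): cost 8064.
((M₁ × M₂) × M₃): cost 3610.
Optimal: ((M₁ × M₂) × M₃) with cost 3610.

3610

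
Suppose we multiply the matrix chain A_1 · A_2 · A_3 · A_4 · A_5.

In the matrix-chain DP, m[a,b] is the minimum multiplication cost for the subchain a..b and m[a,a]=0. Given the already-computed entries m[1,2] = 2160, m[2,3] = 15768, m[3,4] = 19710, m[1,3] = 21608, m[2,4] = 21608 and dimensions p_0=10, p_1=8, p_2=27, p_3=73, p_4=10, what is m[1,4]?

m[1,4] = min over k∈[1,3] of m[1,k]+m[k+1,4]+p_{0}·p_k·p_{4}.
k=1: 0 + 21608 + 10·8·10 = 22408; k=2: 2160 + 19710 + 10·27·10 = 24570; k=3: 21608 + 0 + 10·73·10 = 28908.
Minimum: 22408 at k=1.

22408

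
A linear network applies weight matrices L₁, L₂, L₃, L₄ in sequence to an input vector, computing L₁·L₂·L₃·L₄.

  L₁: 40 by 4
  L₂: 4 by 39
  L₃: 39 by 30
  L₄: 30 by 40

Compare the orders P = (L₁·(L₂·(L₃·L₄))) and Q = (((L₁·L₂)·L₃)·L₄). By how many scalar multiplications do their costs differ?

41600

Order P = (L₁·(L₂·(L₃·L₄))): (L₃·L₄): 39×30 by 30×40 → 39×40, cost 39·30·40 = 46800; (L₂·(L₃·L₄)): 4×39 by 39×40 → 4×40, cost 4·39·40 = 6240; cumulative 53040; (L₁·(L₂·(L₃·L₄))): 40×4 by 4×40 → 40×40, cost 40·4·40 = 6400; cumulative 59440. Total 59440.
Order Q = (((L₁·L₂)·L₃)·L₄): (L₁·L₂): 40×4 by 4×39 → 40×39, cost 40·4·39 = 6240; ((L₁·L₂)·L₃): 40×39 by 39×30 → 40×30, cost 40·39·30 = 46800; cumulative 53040; (((L₁·L₂)·L₃)·L₄): 40×30 by 30×40 → 40×40, cost 40·30·40 = 48000; cumulative 101040. Total 101040.
Difference: |59440 − 101040| = 41600.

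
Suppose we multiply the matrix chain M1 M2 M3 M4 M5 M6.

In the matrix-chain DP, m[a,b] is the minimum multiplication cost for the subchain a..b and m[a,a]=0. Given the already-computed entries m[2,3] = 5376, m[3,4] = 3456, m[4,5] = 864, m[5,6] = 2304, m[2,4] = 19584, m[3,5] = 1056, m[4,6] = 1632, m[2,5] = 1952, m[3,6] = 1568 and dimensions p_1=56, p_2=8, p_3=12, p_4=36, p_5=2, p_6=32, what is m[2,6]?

m[2,6] = min over k∈[2,5] of m[2,k]+m[k+1,6]+p_{1}·p_k·p_{6}.
k=2: 0 + 1568 + 56·8·32 = 15904; k=3: 5376 + 1632 + 56·12·32 = 28512; k=4: 19584 + 2304 + 56·36·32 = 86400; k=5: 1952 + 0 + 56·2·32 = 5536.
Minimum: 5536 at k=5.

5536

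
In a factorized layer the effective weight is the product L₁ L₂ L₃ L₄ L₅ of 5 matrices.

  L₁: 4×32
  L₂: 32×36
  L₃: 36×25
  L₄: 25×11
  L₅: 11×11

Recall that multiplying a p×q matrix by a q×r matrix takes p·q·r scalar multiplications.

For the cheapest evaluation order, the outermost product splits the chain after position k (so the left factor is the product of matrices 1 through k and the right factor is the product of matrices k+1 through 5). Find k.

Adjacent pairs: L₁L₂ = 4·32·36 = 4608; L₂L₃ = 32·36·25 = 28800; L₃L₄ = 36·25·11 = 9900; L₄L₅ = 25·11·11 = 3025.
Length 3: L₁..L₃: k=1: 0+28800+4·32·25=32000; k=2: 4608+0+4·36·25=8208 → min 8208 | L₂..L₄: k=2: 0+9900+32·36·11=22572; k=3: 28800+0+32·25·11=37600 → min 22572 | L₃..L₅: k=3: 0+3025+36·25·11=12925; k=4: 9900+0+36·11·11=14256 → min 12925.
Length 4: L₁..L₄: k=1: 0+22572+4·32·11=23980; k=2: 4608+9900+4·36·11=16092; k=3: 8208+0+4·25·11=9308 → min 9308 | L₂..L₅: k=2: 0+12925+32·36·11=25597; k=3: 28800+3025+32·25·11=40625; k=4: 22572+0+32·11·11=26444 → min 25597.
Top-level splits: k=1: (L₁..L₁)·(L₂..L₅) → 0+25597+4·32·11 = 27005; k=2: (L₁..L₂)·(L₃..L₅) → 4608+12925+4·36·11 = 19117; k=3: (L₁..L₃)·(L₄..L₅) → 8208+3025+4·25·11 = 12333; k=4: (L₁..L₄)·(L₅..L₅) → 9308+0+4·11·11 = 9792.
Best split is after L₄, i.e. k = 4.

4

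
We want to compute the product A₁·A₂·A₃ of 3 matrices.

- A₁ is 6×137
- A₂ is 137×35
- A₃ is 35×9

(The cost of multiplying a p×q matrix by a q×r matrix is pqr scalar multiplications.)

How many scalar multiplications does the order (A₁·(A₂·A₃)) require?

(A₂·A₃): 137×35 by 35×9 → 137×9, cost 137·35·9 = 43155
(A₁·(A₂·A₃)): 6×137 by 137×9 → 6×9, cost 6·137·9 = 7398; cumulative 50553
Total: 50553 scalar multiplications.

50553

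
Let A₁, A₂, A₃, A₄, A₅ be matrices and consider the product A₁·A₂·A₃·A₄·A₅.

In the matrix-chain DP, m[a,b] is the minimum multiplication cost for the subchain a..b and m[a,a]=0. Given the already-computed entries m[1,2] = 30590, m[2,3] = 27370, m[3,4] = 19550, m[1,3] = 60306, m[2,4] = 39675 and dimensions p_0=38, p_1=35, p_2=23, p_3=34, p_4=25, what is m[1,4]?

71990

m[1,4] = min over k∈[1,3] of m[1,k]+m[k+1,4]+p_{0}·p_k·p_{4}.
k=1: 0 + 39675 + 38·35·25 = 72925; k=2: 30590 + 19550 + 38·23·25 = 71990; k=3: 60306 + 0 + 38·34·25 = 92606.
Minimum: 71990 at k=2.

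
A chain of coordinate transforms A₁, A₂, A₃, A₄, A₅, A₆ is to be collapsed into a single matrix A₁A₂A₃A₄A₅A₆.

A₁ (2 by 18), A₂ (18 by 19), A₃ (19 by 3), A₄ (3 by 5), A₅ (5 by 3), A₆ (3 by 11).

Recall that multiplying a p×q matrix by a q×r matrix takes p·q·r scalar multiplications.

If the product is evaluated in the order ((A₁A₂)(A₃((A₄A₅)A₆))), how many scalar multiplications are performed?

(A₁A₂): 2×18 by 18×19 → 2×19, cost 2·18·19 = 684
(A₄A₅): 3×5 by 5×3 → 3×3, cost 3·5·3 = 45
((A₄A₅)A₆): 3×3 by 3×11 → 3×11, cost 3·3·11 = 99; cumulative 144
(A₃((A₄A₅)A₆)): 19×3 by 3×11 → 19×11, cost 19·3·11 = 627; cumulative 771
((A₁A₂)(A₃((A₄A₅)A₆))): 2×19 by 19×11 → 2×11, cost 2·19·11 = 418; cumulative 1873
Total: 1873 scalar multiplications.

1873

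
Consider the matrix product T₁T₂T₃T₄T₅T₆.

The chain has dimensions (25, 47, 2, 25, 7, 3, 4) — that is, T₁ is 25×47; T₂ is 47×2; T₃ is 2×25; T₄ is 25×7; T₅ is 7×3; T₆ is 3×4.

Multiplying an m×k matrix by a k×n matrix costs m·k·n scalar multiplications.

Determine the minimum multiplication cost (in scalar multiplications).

2966

Adjacent pairs: T₁T₂ = 25·47·2 = 2350; T₂T₃ = 47·2·25 = 2350; T₃T₄ = 2·25·7 = 350; T₄T₅ = 25·7·3 = 525; T₅T₆ = 7·3·4 = 84.
Length 3: T₁..T₃: k=1: 0+2350+25·47·25=31725; k=2: 2350+0+25·2·25=3600 → min 3600 | T₂..T₄: k=2: 0+350+47·2·7=1008; k=3: 2350+0+47·25·7=10575 → min 1008 | T₃..T₅: k=3: 0+525+2·25·3=675; k=4: 350+0+2·7·3=392 → min 392 | T₄..T₆: k=4: 0+84+25·7·4=784; k=5: 525+0+25·3·4=825 → min 784.
Length 4: T₁..T₄: k=1: 0+1008+25·47·7=9233; k=2: 2350+350+25·2·7=3050; k=3: 3600+0+25·25·7=7975 → min 3050 | T₂..T₅: k=2: 0+392+47·2·3=674; k=3: 2350+525+47·25·3=6400; k=4: 1008+0+47·7·3=1995 → min 674 | T₃..T₆: k=3: 0+784+2·25·4=984; k=4: 350+84+2·7·4=490; k=5: 392+0+2·3·4=416 → min 416.
Length 5: T₁..T₅: k=1: 0+674+25·47·3=4199; k=2: 2350+392+25·2·3=2892; k=3: 3600+525+25·25·3=6000; k=4: 3050+0+25·7·3=3575 → min 2892 | T₂..T₆: k=2: 0+416+47·2·4=792; k=3: 2350+784+47·25·4=7834; k=4: 1008+84+47·7·4=2408; k=5: 674+0+47·3·4=1238 → min 792.
Length 6: T₁..T₆: k=1: 0+792+25·47·4=5492; k=2: 2350+416+25·2·4=2966; k=3: 3600+784+25·25·4=6884; k=4: 3050+84+25·7·4=3834; k=5: 2892+0+25·3·4=3192 → min 2966.
Optimal order: ((T₁T₂)(((T₃T₄)T₅)T₆)) with cost 2966.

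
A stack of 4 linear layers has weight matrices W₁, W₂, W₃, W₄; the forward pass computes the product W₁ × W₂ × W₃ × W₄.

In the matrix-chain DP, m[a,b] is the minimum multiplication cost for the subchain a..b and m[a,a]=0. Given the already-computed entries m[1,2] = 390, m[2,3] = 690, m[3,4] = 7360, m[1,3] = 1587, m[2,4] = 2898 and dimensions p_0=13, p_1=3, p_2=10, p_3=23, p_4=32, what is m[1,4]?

m[1,4] = min over k∈[1,3] of m[1,k]+m[k+1,4]+p_{0}·p_k·p_{4}.
k=1: 0 + 2898 + 13·3·32 = 4146; k=2: 390 + 7360 + 13·10·32 = 11910; k=3: 1587 + 0 + 13·23·32 = 11155.
Minimum: 4146 at k=1.

4146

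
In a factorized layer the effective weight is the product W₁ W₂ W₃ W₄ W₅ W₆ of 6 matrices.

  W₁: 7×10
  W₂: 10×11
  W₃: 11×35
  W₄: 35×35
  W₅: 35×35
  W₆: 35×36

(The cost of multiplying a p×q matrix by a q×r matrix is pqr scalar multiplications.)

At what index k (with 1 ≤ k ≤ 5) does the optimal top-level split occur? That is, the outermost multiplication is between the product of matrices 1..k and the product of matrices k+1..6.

Adjacent pairs: W₁W₂ = 7·10·11 = 770; W₂W₃ = 10·11·35 = 3850; W₃W₄ = 11·35·35 = 13475; W₄W₅ = 35·35·35 = 42875; W₅W₆ = 35·35·36 = 44100.
Length 3: W₁..W₃: k=1: 0+3850+7·10·35=6300; k=2: 770+0+7·11·35=3465 → min 3465 | W₂..W₄: k=2: 0+13475+10·11·35=17325; k=3: 3850+0+10·35·35=16100 → min 16100 | W₃..W₅: k=3: 0+42875+11·35·35=56350; k=4: 13475+0+11·35·35=26950 → min 26950 | W₄..W₆: k=4: 0+44100+35·35·36=88200; k=5: 42875+0+35·35·36=86975 → min 86975.
Length 4: W₁..W₄: k=1: 0+16100+7·10·35=18550; k=2: 770+13475+7·11·35=16940; k=3: 3465+0+7·35·35=12040 → min 12040 | W₂..W₅: k=2: 0+26950+10·11·35=30800; k=3: 3850+42875+10·35·35=58975; k=4: 16100+0+10·35·35=28350 → min 28350 | W₃..W₆: k=3: 0+86975+11·35·36=100835; k=4: 13475+44100+11·35·36=71435; k=5: 26950+0+11·35·36=40810 → min 40810.
Length 5: W₁..W₅: k=1: 0+28350+7·10·35=30800; k=2: 770+26950+7·11·35=30415; k=3: 3465+42875+7·35·35=54915; k=4: 12040+0+7·35·35=20615 → min 20615 | W₂..W₆: k=2: 0+40810+10·11·36=44770; k=3: 3850+86975+10·35·36=103425; k=4: 16100+44100+10·35·36=72800; k=5: 28350+0+10·35·36=40950 → min 40950.
Top-level splits: k=1: (W₁..W₁)·(W₂..W₆) → 0+40950+7·10·36 = 43470; k=2: (W₁..W₂)·(W₃..W₆) → 770+40810+7·11·36 = 44352; k=3: (W₁..W₃)·(W₄..W₆) → 3465+86975+7·35·36 = 99260; k=4: (W₁..W₄)·(W₅..W₆) → 12040+44100+7·35·36 = 64960; k=5: (W₁..W₅)·(W₆..W₆) → 20615+0+7·35·36 = 29435.
Best split is after W₅, i.e. k = 5.

5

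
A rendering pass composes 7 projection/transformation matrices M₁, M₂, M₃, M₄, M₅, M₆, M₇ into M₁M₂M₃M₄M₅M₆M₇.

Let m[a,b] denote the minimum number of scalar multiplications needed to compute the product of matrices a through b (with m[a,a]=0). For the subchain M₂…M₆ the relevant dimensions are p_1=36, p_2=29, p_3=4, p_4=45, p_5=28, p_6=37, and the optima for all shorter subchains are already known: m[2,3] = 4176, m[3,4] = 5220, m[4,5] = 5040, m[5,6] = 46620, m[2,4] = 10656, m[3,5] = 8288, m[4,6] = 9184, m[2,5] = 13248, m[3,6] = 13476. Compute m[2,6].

18688

m[2,6] = min over k∈[2,5] of m[2,k]+m[k+1,6]+p_{1}·p_k·p_{6}.
k=2: 0 + 13476 + 36·29·37 = 52104; k=3: 4176 + 9184 + 36·4·37 = 18688; k=4: 10656 + 46620 + 36·45·37 = 117216; k=5: 13248 + 0 + 36·28·37 = 50544.
Minimum: 18688 at k=3.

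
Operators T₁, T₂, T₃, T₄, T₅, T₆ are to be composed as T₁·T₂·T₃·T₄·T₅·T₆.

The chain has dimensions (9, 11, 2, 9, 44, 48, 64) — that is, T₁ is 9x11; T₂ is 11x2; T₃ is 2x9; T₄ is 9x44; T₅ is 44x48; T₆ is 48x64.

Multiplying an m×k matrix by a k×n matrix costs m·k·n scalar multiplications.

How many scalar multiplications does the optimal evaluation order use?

12510

Adjacent pairs: T₁T₂ = 9·11·2 = 198; T₂T₃ = 11·2·9 = 198; T₃T₄ = 2·9·44 = 792; T₄T₅ = 9·44·48 = 19008; T₅T₆ = 44·48·64 = 135168.
Length 3: T₁..T₃: k=1: 0+198+9·11·9=1089; k=2: 198+0+9·2·9=360 → min 360 | T₂..T₄: k=2: 0+792+11·2·44=1760; k=3: 198+0+11·9·44=4554 → min 1760 | T₃..T₅: k=3: 0+19008+2·9·48=19872; k=4: 792+0+2·44·48=5016 → min 5016 | T₄..T₆: k=4: 0+135168+9·44·64=160512; k=5: 19008+0+9·48·64=46656 → min 46656.
Length 4: T₁..T₄: k=1: 0+1760+9·11·44=6116; k=2: 198+792+9·2·44=1782; k=3: 360+0+9·9·44=3924 → min 1782 | T₂..T₅: k=2: 0+5016+11·2·48=6072; k=3: 198+19008+11·9·48=23958; k=4: 1760+0+11·44·48=24992 → min 6072 | T₃..T₆: k=3: 0+46656+2·9·64=47808; k=4: 792+135168+2·44·64=141592; k=5: 5016+0+2·48·64=11160 → min 11160.
Length 5: T₁..T₅: k=1: 0+6072+9·11·48=10824; k=2: 198+5016+9·2·48=6078; k=3: 360+19008+9·9·48=23256; k=4: 1782+0+9·44·48=20790 → min 6078 | T₂..T₆: k=2: 0+11160+11·2·64=12568; k=3: 198+46656+11·9·64=53190; k=4: 1760+135168+11·44·64=167904; k=5: 6072+0+11·48·64=39864 → min 12568.
Length 6: T₁..T₆: k=1: 0+12568+9·11·64=18904; k=2: 198+11160+9·2·64=12510; k=3: 360+46656+9·9·64=52200; k=4: 1782+135168+9·44·64=162294; k=5: 6078+0+9·48·64=33726 → min 12510.
Optimal order: ((T₁·T₂)·(((T₃·T₄)·T₅)·T₆)) with cost 12510.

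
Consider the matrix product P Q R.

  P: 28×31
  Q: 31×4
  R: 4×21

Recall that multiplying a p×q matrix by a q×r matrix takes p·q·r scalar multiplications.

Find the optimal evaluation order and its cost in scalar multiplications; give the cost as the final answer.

5824

(P (Q R)): cost 20832.
((P Q) R): cost 5824.
Optimal: ((P Q) R) with cost 5824.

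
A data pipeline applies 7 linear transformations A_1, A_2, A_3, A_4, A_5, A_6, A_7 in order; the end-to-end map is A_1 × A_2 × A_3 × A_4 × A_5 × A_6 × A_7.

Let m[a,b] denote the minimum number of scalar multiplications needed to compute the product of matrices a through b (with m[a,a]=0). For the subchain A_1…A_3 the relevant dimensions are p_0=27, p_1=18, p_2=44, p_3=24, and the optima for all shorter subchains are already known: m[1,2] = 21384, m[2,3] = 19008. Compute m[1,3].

30672

m[1,3] = min over k∈[1,2] of m[1,k]+m[k+1,3]+p_{0}·p_k·p_{3}.
k=1: 0 + 19008 + 27·18·24 = 30672; k=2: 21384 + 0 + 27·44·24 = 49896.
Minimum: 30672 at k=1.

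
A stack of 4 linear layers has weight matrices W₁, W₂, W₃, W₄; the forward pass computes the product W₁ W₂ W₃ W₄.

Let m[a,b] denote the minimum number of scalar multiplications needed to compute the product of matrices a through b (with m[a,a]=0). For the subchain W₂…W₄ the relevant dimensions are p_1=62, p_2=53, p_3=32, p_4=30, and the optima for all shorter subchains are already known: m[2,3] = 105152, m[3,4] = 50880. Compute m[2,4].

149460

m[2,4] = min over k∈[2,3] of m[2,k]+m[k+1,4]+p_{1}·p_k·p_{4}.
k=2: 0 + 50880 + 62·53·30 = 149460; k=3: 105152 + 0 + 62·32·30 = 164672.
Minimum: 149460 at k=2.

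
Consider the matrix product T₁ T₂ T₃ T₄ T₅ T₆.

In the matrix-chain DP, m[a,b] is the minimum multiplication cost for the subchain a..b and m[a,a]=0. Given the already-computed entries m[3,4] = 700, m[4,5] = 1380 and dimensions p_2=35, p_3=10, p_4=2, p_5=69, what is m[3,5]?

5530

m[3,5] = min over k∈[3,4] of m[3,k]+m[k+1,5]+p_{2}·p_k·p_{5}.
k=3: 0 + 1380 + 35·10·69 = 25530; k=4: 700 + 0 + 35·2·69 = 5530.
Minimum: 5530 at k=4.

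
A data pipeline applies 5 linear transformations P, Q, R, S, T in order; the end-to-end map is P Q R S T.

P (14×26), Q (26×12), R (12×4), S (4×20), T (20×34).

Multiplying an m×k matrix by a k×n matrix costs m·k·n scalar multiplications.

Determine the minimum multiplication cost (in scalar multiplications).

Adjacent pairs: PQ = 14·26·12 = 4368; QR = 26·12·4 = 1248; RS = 12·4·20 = 960; ST = 4·20·34 = 2720.
Length 3: P..R: k=1: 0+1248+14·26·4=2704; k=2: 4368+0+14·12·4=5040 → min 2704 | Q..S: k=2: 0+960+26·12·20=7200; k=3: 1248+0+26·4·20=3328 → min 3328 | R..T: k=3: 0+2720+12·4·34=4352; k=4: 960+0+12·20·34=9120 → min 4352.
Length 4: P..S: k=1: 0+3328+14·26·20=10608; k=2: 4368+960+14·12·20=8688; k=3: 2704+0+14·4·20=3824 → min 3824 | Q..T: k=2: 0+4352+26·12·34=14960; k=3: 1248+2720+26·4·34=7504; k=4: 3328+0+26·20·34=21008 → min 7504.
Length 5: P..T: k=1: 0+7504+14·26·34=19880; k=2: 4368+4352+14·12·34=14432; k=3: 2704+2720+14·4·34=7328; k=4: 3824+0+14·20·34=13344 → min 7328.
Optimal order: ((P (Q R)) (S T)) with cost 7328.

7328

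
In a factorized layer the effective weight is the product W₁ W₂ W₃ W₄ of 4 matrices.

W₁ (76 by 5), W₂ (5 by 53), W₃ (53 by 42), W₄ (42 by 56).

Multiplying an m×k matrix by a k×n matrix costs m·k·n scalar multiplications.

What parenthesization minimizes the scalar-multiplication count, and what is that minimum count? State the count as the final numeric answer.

44170

Adjacent pairs: W₁W₂ = 76·5·53 = 20140; W₂W₃ = 5·53·42 = 11130; W₃W₄ = 53·42·56 = 124656.
Length 3: W₁..W₃: k=1: 0+11130+76·5·42=27090; k=2: 20140+0+76·53·42=189316 → min 27090 | W₂..W₄: k=2: 0+124656+5·53·56=139496; k=3: 11130+0+5·42·56=22890 → min 22890.
Length 4: W₁..W₄: k=1: 0+22890+76·5·56=44170; k=2: 20140+124656+76·53·56=370364; k=3: 27090+0+76·42·56=205842 → min 44170.
Optimal parenthesization: (W₁ ((W₂ W₃) W₄)) with cost 44170.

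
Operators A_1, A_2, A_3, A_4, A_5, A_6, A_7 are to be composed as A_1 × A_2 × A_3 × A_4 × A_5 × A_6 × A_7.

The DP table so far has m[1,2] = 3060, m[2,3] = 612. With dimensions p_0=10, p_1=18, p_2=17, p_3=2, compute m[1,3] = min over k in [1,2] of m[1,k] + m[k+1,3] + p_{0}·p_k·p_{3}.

972

m[1,3] = min over k∈[1,2] of m[1,k]+m[k+1,3]+p_{0}·p_k·p_{3}.
k=1: 0 + 612 + 10·18·2 = 972; k=2: 3060 + 0 + 10·17·2 = 3400.
Minimum: 972 at k=1.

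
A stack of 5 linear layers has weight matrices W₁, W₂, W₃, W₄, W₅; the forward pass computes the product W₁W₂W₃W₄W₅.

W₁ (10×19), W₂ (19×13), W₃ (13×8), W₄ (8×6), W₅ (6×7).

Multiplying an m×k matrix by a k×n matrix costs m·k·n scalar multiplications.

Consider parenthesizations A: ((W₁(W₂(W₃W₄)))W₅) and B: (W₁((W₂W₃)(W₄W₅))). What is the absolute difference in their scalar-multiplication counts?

1040

Order A = ((W₁(W₂(W₃W₄)))W₅): (W₃W₄): 13×8 by 8×6 → 13×6, cost 13·8·6 = 624; (W₂(W₃W₄)): 19×13 by 13×6 → 19×6, cost 19·13·6 = 1482; cumulative 2106; (W₁(W₂(W₃W₄))): 10×19 by 19×6 → 10×6, cost 10·19·6 = 1140; cumulative 3246; ((W₁(W₂(W₃W₄)))W₅): 10×6 by 6×7 → 10×7, cost 10·6·7 = 420; cumulative 3666. Total 3666.
Order B = (W₁((W₂W₃)(W₄W₅))): (W₂W₃): 19×13 by 13×8 → 19×8, cost 19·13·8 = 1976; (W₄W₅): 8×6 by 6×7 → 8×7, cost 8·6·7 = 336; ((W₂W₃)(W₄W₅)): 19×8 by 8×7 → 19×7, cost 19·8·7 = 1064; cumulative 3376; (W₁((W₂W₃)(W₄W₅))): 10×19 by 19×7 → 10×7, cost 10·19·7 = 1330; cumulative 4706. Total 4706.
Difference: |3666 − 4706| = 1040.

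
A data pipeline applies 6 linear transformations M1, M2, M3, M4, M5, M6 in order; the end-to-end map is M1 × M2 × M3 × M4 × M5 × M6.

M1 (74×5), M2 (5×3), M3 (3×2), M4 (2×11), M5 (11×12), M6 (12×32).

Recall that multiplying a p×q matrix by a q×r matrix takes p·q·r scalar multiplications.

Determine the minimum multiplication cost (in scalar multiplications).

6538

Adjacent pairs: M1M2 = 74·5·3 = 1110; M2M3 = 5·3·2 = 30; M3M4 = 3·2·11 = 66; M4M5 = 2·11·12 = 264; M5M6 = 11·12·32 = 4224.
Length 3: M1..M3: k=1: 0+30+74·5·2=770; k=2: 1110+0+74·3·2=1554 → min 770 | M2..M4: k=2: 0+66+5·3·11=231; k=3: 30+0+5·2·11=140 → min 140 | M3..M5: k=3: 0+264+3·2·12=336; k=4: 66+0+3·11·12=462 → min 336 | M4..M6: k=4: 0+4224+2·11·32=4928; k=5: 264+0+2·12·32=1032 → min 1032.
Length 4: M1..M4: k=1: 0+140+74·5·11=4210; k=2: 1110+66+74·3·11=3618; k=3: 770+0+74·2·11=2398 → min 2398 | M2..M5: k=2: 0+336+5·3·12=516; k=3: 30+264+5·2·12=414; k=4: 140+0+5·11·12=800 → min 414 | M3..M6: k=3: 0+1032+3·2·32=1224; k=4: 66+4224+3·11·32=5346; k=5: 336+0+3·12·32=1488 → min 1224.
Length 5: M1..M5: k=1: 0+414+74·5·12=4854; k=2: 1110+336+74·3·12=4110; k=3: 770+264+74·2·12=2810; k=4: 2398+0+74·11·12=12166 → min 2810 | M2..M6: k=2: 0+1224+5·3·32=1704; k=3: 30+1032+5·2·32=1382; k=4: 140+4224+5·11·32=6124; k=5: 414+0+5·12·32=2334 → min 1382.
Length 6: M1..M6: k=1: 0+1382+74·5·32=13222; k=2: 1110+1224+74·3·32=9438; k=3: 770+1032+74·2·32=6538; k=4: 2398+4224+74·11·32=32670; k=5: 2810+0+74·12·32=31226 → min 6538.
Optimal order: ((M1 × (M2 × M3)) × ((M4 × M5) × M6)) with cost 6538.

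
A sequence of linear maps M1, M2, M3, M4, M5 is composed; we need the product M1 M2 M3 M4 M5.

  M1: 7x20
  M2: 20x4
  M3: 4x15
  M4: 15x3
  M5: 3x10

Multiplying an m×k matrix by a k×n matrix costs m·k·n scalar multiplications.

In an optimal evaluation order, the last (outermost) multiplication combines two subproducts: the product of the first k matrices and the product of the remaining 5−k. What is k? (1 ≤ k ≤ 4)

4

Adjacent pairs: M1M2 = 7·20·4 = 560; M2M3 = 20·4·15 = 1200; M3M4 = 4·15·3 = 180; M4M5 = 15·3·10 = 450.
Length 3: M1..M3: k=1: 0+1200+7·20·15=3300; k=2: 560+0+7·4·15=980 → min 980 | M2..M4: k=2: 0+180+20·4·3=420; k=3: 1200+0+20·15·3=2100 → min 420 | M3..M5: k=3: 0+450+4·15·10=1050; k=4: 180+0+4·3·10=300 → min 300.
Length 4: M1..M4: k=1: 0+420+7·20·3=840; k=2: 560+180+7·4·3=824; k=3: 980+0+7·15·3=1295 → min 824 | M2..M5: k=2: 0+300+20·4·10=1100; k=3: 1200+450+20·15·10=4650; k=4: 420+0+20·3·10=1020 → min 1020.
Top-level splits: k=1: (M1..M1)·(M2..M5) → 0+1020+7·20·10 = 2420; k=2: (M1..M2)·(M3..M5) → 560+300+7·4·10 = 1140; k=3: (M1..M3)·(M4..M5) → 980+450+7·15·10 = 2480; k=4: (M1..M4)·(M5..M5) → 824+0+7·3·10 = 1034.
Best split is after M4, i.e. k = 4.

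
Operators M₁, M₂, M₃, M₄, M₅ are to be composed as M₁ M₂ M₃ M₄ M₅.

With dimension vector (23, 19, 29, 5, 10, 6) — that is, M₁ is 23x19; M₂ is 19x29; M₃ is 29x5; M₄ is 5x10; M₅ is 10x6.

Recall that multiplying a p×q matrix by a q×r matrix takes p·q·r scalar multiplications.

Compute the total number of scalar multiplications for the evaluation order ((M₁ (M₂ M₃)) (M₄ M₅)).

(M₂ M₃): 19×29 by 29×5 → 19×5, cost 19·29·5 = 2755
(M₁ (M₂ M₃)): 23×19 by 19×5 → 23×5, cost 23·19·5 = 2185; cumulative 4940
(M₄ M₅): 5×10 by 10×6 → 5×6, cost 5·10·6 = 300
((M₁ (M₂ M₃)) (M₄ M₅)): 23×5 by 5×6 → 23×6, cost 23·5·6 = 690; cumulative 5930
Total: 5930 scalar multiplications.

5930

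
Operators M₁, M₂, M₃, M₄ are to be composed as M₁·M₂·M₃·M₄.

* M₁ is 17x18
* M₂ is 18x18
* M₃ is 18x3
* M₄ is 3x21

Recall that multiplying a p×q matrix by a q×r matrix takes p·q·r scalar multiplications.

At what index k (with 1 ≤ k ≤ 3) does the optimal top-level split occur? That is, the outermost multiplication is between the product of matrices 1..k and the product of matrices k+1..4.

Adjacent pairs: M₁M₂ = 17·18·18 = 5508; M₂M₃ = 18·18·3 = 972; M₃M₄ = 18·3·21 = 1134.
Length 3: M₁..M₃: k=1: 0+972+17·18·3=1890; k=2: 5508+0+17·18·3=6426 → min 1890 | M₂..M₄: k=2: 0+1134+18·18·21=7938; k=3: 972+0+18·3·21=2106 → min 2106.
Top-level splits: k=1: (M₁..M₁)·(M₂..M₄) → 0+2106+17·18·21 = 8532; k=2: (M₁..M₂)·(M₃..M₄) → 5508+1134+17·18·21 = 13068; k=3: (M₁..M₃)·(M₄..M₄) → 1890+0+17·3·21 = 2961.
Best split is after M₃, i.e. k = 3.

3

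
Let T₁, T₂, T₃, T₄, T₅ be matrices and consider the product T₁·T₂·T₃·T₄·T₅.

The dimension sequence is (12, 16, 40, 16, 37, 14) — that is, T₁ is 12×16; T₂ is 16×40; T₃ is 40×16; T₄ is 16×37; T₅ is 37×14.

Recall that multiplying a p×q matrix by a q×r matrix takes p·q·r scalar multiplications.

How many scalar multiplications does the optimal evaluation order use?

24288

Adjacent pairs: T₁T₂ = 12·16·40 = 7680; T₂T₃ = 16·40·16 = 10240; T₃T₄ = 40·16·37 = 23680; T₄T₅ = 16·37·14 = 8288.
Length 3: T₁..T₃: k=1: 0+10240+12·16·16=13312; k=2: 7680+0+12·40·16=15360 → min 13312 | T₂..T₄: k=2: 0+23680+16·40·37=47360; k=3: 10240+0+16·16·37=19712 → min 19712 | T₃..T₅: k=3: 0+8288+40·16·14=17248; k=4: 23680+0+40·37·14=44400 → min 17248.
Length 4: T₁..T₄: k=1: 0+19712+12·16·37=26816; k=2: 7680+23680+12·40·37=49120; k=3: 13312+0+12·16·37=20416 → min 20416 | T₂..T₅: k=2: 0+17248+16·40·14=26208; k=3: 10240+8288+16·16·14=22112; k=4: 19712+0+16·37·14=28000 → min 22112.
Length 5: T₁..T₅: k=1: 0+22112+12·16·14=24800; k=2: 7680+17248+12·40·14=31648; k=3: 13312+8288+12·16·14=24288; k=4: 20416+0+12·37·14=26632 → min 24288.
Optimal order: ((T₁·(T₂·T₃))·(T₄·T₅)) with cost 24288.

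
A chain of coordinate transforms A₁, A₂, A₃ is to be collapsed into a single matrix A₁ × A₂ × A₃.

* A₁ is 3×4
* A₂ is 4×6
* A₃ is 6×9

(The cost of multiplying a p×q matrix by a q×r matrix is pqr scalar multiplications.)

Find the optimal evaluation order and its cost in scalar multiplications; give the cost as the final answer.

234

(A₁ × (A₂ × A₃)): cost 324.
((A₁ × A₂) × A₃): cost 234.
Optimal: ((A₁ × A₂) × A₃) with cost 234.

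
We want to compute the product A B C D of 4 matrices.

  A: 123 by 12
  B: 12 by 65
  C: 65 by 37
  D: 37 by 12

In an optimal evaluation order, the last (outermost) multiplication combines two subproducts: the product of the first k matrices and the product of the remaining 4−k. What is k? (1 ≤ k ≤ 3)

1

Adjacent pairs: AB = 123·12·65 = 95940; BC = 12·65·37 = 28860; CD = 65·37·12 = 28860.
Length 3: A..C: k=1: 0+28860+123·12·37=83472; k=2: 95940+0+123·65·37=391755 → min 83472 | B..D: k=2: 0+28860+12·65·12=38220; k=3: 28860+0+12·37·12=34188 → min 34188.
Top-level splits: k=1: (A..A)·(B..D) → 0+34188+123·12·12 = 51900; k=2: (A..B)·(C..D) → 95940+28860+123·65·12 = 220740; k=3: (A..C)·(D..D) → 83472+0+123·37·12 = 138084.
Best split is after A, i.e. k = 1.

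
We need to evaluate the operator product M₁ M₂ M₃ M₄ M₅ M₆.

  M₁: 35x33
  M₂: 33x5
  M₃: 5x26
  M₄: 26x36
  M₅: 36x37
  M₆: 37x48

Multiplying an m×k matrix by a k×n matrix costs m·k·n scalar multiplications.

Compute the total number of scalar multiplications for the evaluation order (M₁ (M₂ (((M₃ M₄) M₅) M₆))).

83580

(M₃ M₄): 5×26 by 26×36 → 5×36, cost 5·26·36 = 4680
((M₃ M₄) M₅): 5×36 by 36×37 → 5×37, cost 5·36·37 = 6660; cumulative 11340
(((M₃ M₄) M₅) M₆): 5×37 by 37×48 → 5×48, cost 5·37·48 = 8880; cumulative 20220
(M₂ (((M₃ M₄) M₅) M₆)): 33×5 by 5×48 → 33×48, cost 33·5·48 = 7920; cumulative 28140
(M₁ (M₂ (((M₃ M₄) M₅) M₆))): 35×33 by 33×48 → 35×48, cost 35·33·48 = 55440; cumulative 83580
Total: 83580 scalar multiplications.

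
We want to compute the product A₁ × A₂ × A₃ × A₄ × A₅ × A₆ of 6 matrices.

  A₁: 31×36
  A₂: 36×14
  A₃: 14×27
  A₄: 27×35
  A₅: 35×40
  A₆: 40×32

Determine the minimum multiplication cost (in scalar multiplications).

Adjacent pairs: A₁A₂ = 31·36·14 = 15624; A₂A₃ = 36·14·27 = 13608; A₃A₄ = 14·27·35 = 13230; A₄A₅ = 27·35·40 = 37800; A₅A₆ = 35·40·32 = 44800.
Length 3: A₁..A₃: k=1: 0+13608+31·36·27=43740; k=2: 15624+0+31·14·27=27342 → min 27342 | A₂..A₄: k=2: 0+13230+36·14·35=30870; k=3: 13608+0+36·27·35=47628 → min 30870 | A₃..A₅: k=3: 0+37800+14·27·40=52920; k=4: 13230+0+14·35·40=32830 → min 32830 | A₄..A₆: k=4: 0+44800+27·35·32=75040; k=5: 37800+0+27·40·32=72360 → min 72360.
Length 4: A₁..A₄: k=1: 0+30870+31·36·35=69930; k=2: 15624+13230+31·14·35=44044; k=3: 27342+0+31·27·35=56637 → min 44044 | A₂..A₅: k=2: 0+32830+36·14·40=52990; k=3: 13608+37800+36·27·40=90288; k=4: 30870+0+36·35·40=81270 → min 52990 | A₃..A₆: k=3: 0+72360+14·27·32=84456; k=4: 13230+44800+14·35·32=73710; k=5: 32830+0+14·40·32=50750 → min 50750.
Length 5: A₁..A₅: k=1: 0+52990+31·36·40=97630; k=2: 15624+32830+31·14·40=65814; k=3: 27342+37800+31·27·40=98622; k=4: 44044+0+31·35·40=87444 → min 65814 | A₂..A₆: k=2: 0+50750+36·14·32=66878; k=3: 13608+72360+36·27·32=117072; k=4: 30870+44800+36·35·32=115990; k=5: 52990+0+36·40·32=99070 → min 66878.
Length 6: A₁..A₆: k=1: 0+66878+31·36·32=102590; k=2: 15624+50750+31·14·32=80262; k=3: 27342+72360+31·27·32=126486; k=4: 44044+44800+31·35·32=123564; k=5: 65814+0+31·40·32=105494 → min 80262.
Optimal order: ((A₁ × A₂) × (((A₃ × A₄) × A₅) × A₆)) with cost 80262.

80262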